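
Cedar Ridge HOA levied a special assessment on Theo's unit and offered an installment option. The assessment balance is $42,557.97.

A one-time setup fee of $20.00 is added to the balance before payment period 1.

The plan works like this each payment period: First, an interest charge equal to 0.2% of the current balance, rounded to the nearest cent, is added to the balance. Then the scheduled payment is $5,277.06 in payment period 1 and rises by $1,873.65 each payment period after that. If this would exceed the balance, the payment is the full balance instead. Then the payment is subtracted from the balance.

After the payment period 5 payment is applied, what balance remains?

Payment period 1: opening $42,577.97; interest $85.16 → $42,663.13; payment $5,277.06; balance $37,386.07
Payment period 2: opening $37,386.07; interest $74.77 → $37,460.84; payment $7,150.71; balance $30,310.13
Payment period 3: opening $30,310.13; interest $60.62 → $30,370.75; payment $9,024.36; balance $21,346.39
Payment period 4: opening $21,346.39; interest $42.69 → $21,389.08; payment $10,898.01; balance $10,491.07
Payment period 5: opening $10,491.07; interest $20.98 → $10,512.05; payment $10,512.05; balance $0.00

$0.00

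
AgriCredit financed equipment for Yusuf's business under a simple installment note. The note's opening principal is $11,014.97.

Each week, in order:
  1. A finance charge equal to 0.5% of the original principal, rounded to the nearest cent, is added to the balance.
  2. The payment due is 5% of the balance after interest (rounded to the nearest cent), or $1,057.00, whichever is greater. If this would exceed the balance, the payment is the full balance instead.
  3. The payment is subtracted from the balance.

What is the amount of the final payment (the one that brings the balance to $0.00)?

Week 1: opening $11,014.97; interest $55.07 → $11,070.04; payment $1,057.00; balance $10,013.04
Week 2: opening $10,013.04; interest $55.07 → $10,068.11; payment $1,057.00; balance $9,011.11
Week 3: opening $9,011.11; interest $55.07 → $9,066.18; payment $1,057.00; balance $8,009.18
Week 4: opening $8,009.18; interest $55.07 → $8,064.25; payment $1,057.00; balance $7,007.25
Week 5: opening $7,007.25; interest $55.07 → $7,062.32; payment $1,057.00; balance $6,005.32
Week 6: opening $6,005.32; interest $55.07 → $6,060.39; payment $1,057.00; balance $5,003.39
Week 7: opening $5,003.39; interest $55.07 → $5,058.46; payment $1,057.00; balance $4,001.46
Week 8: opening $4,001.46; interest $55.07 → $4,056.53; payment $1,057.00; balance $2,999.53
Week 9: opening $2,999.53; interest $55.07 → $3,054.60; payment $1,057.00; balance $1,997.60
Week 10: opening $1,997.60; interest $55.07 → $2,052.67; payment $1,057.00; balance $995.67
Week 11: opening $995.67; interest $55.07 → $1,050.74; payment $1,050.74; balance $0.00

$1,050.74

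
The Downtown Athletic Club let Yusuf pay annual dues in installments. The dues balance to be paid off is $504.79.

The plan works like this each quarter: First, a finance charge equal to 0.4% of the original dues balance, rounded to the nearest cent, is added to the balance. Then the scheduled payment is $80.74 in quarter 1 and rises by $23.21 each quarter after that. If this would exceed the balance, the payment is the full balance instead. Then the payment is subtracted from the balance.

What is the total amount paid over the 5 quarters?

Quarter 1: $504.79 +$2.02 interest = $506.81; pay $80.74 → $426.07
Quarter 2: $426.07 +$2.02 interest = $428.09; pay $103.95 → $324.14
Quarter 3: $324.14 +$2.02 interest = $326.16; pay $127.16 → $199.00
Quarter 4: $199.00 +$2.02 interest = $201.02; pay $150.37 → $50.65
Quarter 5: $50.65 +$2.02 interest = $52.67; pay $52.67 → $0.00
Total paid: $514.89

$514.89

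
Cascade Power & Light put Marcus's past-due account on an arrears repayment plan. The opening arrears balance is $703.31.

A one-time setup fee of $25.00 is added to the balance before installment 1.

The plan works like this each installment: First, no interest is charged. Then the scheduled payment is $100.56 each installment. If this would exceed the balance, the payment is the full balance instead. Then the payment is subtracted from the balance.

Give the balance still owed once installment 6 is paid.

$124.95

Installment 1: $728.31 − $100.56 → $627.75
Installment 2: $627.75 − $100.56 → $527.19
Installment 3: $527.19 − $100.56 → $426.63
Installment 4: $426.63 − $100.56 → $326.07
Installment 5: $326.07 − $100.56 → $225.51
Installment 6: $225.51 − $100.56 → $124.95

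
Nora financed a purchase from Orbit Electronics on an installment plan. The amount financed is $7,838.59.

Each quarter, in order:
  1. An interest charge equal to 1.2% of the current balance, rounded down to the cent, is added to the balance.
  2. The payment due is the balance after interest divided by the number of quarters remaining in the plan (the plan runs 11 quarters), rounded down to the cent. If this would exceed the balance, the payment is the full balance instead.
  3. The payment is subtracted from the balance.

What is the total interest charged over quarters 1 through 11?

$587.53

# | Opening | Interest | Payment | End bal
1 | $7,838.59 | $94.06 | $721.15 | $7,211.50
2 | $7,211.50 | $86.53 | $729.80 | $6,568.23
3 | $6,568.23 | $78.81 | $738.56 | $5,908.48
4 | $5,908.48 | $70.90 | $747.42 | $5,231.96
5 | $5,231.96 | $62.78 | $756.39 | $4,538.35
6 | $4,538.35 | $54.46 | $765.46 | $3,827.35
7 | $3,827.35 | $45.92 | $774.65 | $3,098.62
8 | $3,098.62 | $37.18 | $783.95 | $2,351.85
9 | $2,351.85 | $28.22 | $793.35 | $1,586.72
10 | $1,586.72 | $19.04 | $802.88 | $802.88
11 | $802.88 | $9.63 | $812.51 | $0.00
Total interest: $94.06 + $86.53 + $78.81 + $70.90 + $62.78 + $54.46 + $45.92 + $37.18 + $28.22 + $19.04 + $9.63 = $587.53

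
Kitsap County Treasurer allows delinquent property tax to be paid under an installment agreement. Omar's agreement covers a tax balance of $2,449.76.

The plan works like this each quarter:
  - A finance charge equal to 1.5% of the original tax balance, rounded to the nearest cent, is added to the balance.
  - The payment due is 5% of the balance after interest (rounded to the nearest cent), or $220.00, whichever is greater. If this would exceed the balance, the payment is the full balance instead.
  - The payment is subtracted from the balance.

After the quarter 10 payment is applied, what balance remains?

Quarter 1: opening $2,449.76; interest $36.75 → $2,486.51; payment $220.00; balance $2,266.51
Quarter 2: opening $2,266.51; interest $36.75 → $2,303.26; payment $220.00; balance $2,083.26
Quarter 3: opening $2,083.26; interest $36.75 → $2,120.01; payment $220.00; balance $1,900.01
Quarter 4: opening $1,900.01; interest $36.75 → $1,936.76; payment $220.00; balance $1,716.76
Quarter 5: opening $1,716.76; interest $36.75 → $1,753.51; payment $220.00; balance $1,533.51
Quarter 6: opening $1,533.51; interest $36.75 → $1,570.26; payment $220.00; balance $1,350.26
Quarter 7: opening $1,350.26; interest $36.75 → $1,387.01; payment $220.00; balance $1,167.01
Quarter 8: opening $1,167.01; interest $36.75 → $1,203.76; payment $220.00; balance $983.76
Quarter 9: opening $983.76; interest $36.75 → $1,020.51; payment $220.00; balance $800.51
Quarter 10: opening $800.51; interest $36.75 → $837.26; payment $220.00; balance $617.26

$617.26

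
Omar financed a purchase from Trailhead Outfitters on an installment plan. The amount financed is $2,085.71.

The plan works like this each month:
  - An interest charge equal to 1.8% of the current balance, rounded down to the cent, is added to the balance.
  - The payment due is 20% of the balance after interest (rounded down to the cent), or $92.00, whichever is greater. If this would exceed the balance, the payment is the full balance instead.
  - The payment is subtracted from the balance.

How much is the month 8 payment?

# | Opening | Interest | Payment | End bal
1 | $2,085.71 | $37.54 | $424.65 | $1,698.60
2 | $1,698.60 | $30.57 | $345.83 | $1,383.34
3 | $1,383.34 | $24.90 | $281.64 | $1,126.60
4 | $1,126.60 | $20.27 | $229.37 | $917.50
5 | $917.50 | $16.51 | $186.80 | $747.21
6 | $747.21 | $13.44 | $152.13 | $608.52
7 | $608.52 | $10.95 | $123.89 | $495.58
8 | $495.58 | $8.92 | $100.90 | $403.60

$100.90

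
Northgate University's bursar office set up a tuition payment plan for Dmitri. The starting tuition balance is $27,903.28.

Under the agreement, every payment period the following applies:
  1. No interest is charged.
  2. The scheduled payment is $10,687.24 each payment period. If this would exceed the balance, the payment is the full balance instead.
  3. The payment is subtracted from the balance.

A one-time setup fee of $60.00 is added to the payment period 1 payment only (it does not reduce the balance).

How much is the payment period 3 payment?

$6,528.80

# | Opening | Payment | Fee | End bal
1 | $27,903.28 | $10,687.24 | $60.00 | $17,216.04
2 | $17,216.04 | $10,687.24 | — | $6,528.80
3 | $6,528.80 | $6,528.80 | — | $0.00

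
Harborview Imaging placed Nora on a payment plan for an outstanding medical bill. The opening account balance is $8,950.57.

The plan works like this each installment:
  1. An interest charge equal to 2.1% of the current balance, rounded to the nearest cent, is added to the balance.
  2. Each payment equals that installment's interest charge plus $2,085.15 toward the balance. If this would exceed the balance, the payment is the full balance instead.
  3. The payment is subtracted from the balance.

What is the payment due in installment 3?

Installment 1: $8,950.57 +$187.96 interest = $9,138.53; pay $2,273.11 → $6,865.42
Installment 2: $6,865.42 +$144.17 interest = $7,009.59; pay $2,229.32 → $4,780.27
Installment 3: $4,780.27 +$100.39 interest = $4,880.66; pay $2,185.54 → $2,695.12

$2,185.54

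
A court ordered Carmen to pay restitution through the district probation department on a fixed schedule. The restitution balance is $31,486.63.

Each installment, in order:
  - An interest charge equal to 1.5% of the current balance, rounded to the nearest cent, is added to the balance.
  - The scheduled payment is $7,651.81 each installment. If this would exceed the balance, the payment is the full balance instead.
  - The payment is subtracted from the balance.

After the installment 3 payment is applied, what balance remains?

Installment 1: opening $31,486.63; interest $472.30 → $31,958.93; payment $7,651.81; balance $24,307.12
Installment 2: opening $24,307.12; interest $364.61 → $24,671.73; payment $7,651.81; balance $17,019.92
Installment 3: opening $17,019.92; interest $255.30 → $17,275.22; payment $7,651.81; balance $9,623.41

$9,623.41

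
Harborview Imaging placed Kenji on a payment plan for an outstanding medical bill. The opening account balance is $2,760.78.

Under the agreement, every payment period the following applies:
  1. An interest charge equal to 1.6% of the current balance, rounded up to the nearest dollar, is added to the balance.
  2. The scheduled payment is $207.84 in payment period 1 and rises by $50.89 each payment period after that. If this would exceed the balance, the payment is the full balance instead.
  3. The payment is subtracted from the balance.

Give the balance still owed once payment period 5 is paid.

# | Opening | Interest | Payment | End bal
1 | $2,760.78 | $45.00 | $207.84 | $2,597.94
2 | $2,597.94 | $42.00 | $258.73 | $2,381.21
3 | $2,381.21 | $39.00 | $309.62 | $2,110.59
4 | $2,110.59 | $34.00 | $360.51 | $1,784.08
5 | $1,784.08 | $29.00 | $411.40 | $1,401.68

$1,401.68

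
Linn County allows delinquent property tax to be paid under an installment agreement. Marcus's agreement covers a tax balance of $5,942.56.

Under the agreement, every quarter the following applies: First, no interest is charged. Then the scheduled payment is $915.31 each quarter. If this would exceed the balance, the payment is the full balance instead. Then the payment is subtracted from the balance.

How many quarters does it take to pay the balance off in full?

Quarter 1: $5,942.56 − $915.31 → $5,027.25
Quarter 2: $5,027.25 − $915.31 → $4,111.94
Quarter 3: $4,111.94 − $915.31 → $3,196.63
Quarter 4: $3,196.63 − $915.31 → $2,281.32
Quarter 5: $2,281.32 − $915.31 → $1,366.01
Quarter 6: $1,366.01 − $915.31 → $450.70
Quarter 7: $450.70 − $450.70 → $0.00
Balance reaches $0.00 in quarter 7.

7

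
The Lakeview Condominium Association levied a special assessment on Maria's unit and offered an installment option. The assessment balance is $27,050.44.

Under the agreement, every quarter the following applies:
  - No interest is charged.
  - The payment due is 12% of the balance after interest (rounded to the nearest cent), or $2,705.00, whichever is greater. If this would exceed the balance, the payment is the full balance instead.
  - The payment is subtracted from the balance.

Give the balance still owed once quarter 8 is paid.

Quarter 1: opening $27,050.44; payment $3,246.05; balance $23,804.39
Quarter 2: opening $23,804.39; payment $2,856.53; balance $20,947.86
Quarter 3: opening $20,947.86; payment $2,705.00; balance $18,242.86
Quarter 4: opening $18,242.86; payment $2,705.00; balance $15,537.86
Quarter 5: opening $15,537.86; payment $2,705.00; balance $12,832.86
Quarter 6: opening $12,832.86; payment $2,705.00; balance $10,127.86
Quarter 7: opening $10,127.86; payment $2,705.00; balance $7,422.86
Quarter 8: opening $7,422.86; payment $2,705.00; balance $4,717.86

$4,717.86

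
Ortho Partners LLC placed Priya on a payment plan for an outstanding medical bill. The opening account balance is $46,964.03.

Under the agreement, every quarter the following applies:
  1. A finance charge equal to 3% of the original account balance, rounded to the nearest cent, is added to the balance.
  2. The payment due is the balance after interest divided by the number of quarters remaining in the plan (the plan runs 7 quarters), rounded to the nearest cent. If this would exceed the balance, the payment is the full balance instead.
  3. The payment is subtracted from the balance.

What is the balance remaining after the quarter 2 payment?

# | Opening | Interest | Payment | End bal
1 | $46,964.03 | $1,408.92 | $6,910.42 | $41,462.53
2 | $41,462.53 | $1,408.92 | $7,145.24 | $35,726.21

$35,726.21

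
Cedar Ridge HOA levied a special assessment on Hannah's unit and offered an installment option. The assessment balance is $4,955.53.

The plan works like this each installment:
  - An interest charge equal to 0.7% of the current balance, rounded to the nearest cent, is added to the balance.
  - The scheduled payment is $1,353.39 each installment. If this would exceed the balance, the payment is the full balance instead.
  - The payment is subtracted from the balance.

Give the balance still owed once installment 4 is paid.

$0.00

Installment 1: opening $4,955.53; interest $34.69 → $4,990.22; payment $1,353.39; balance $3,636.83
Installment 2: opening $3,636.83; interest $25.46 → $3,662.29; payment $1,353.39; balance $2,308.90
Installment 3: opening $2,308.90; interest $16.16 → $2,325.06; payment $1,353.39; balance $971.67
Installment 4: opening $971.67; interest $6.80 → $978.47; payment $978.47; balance $0.00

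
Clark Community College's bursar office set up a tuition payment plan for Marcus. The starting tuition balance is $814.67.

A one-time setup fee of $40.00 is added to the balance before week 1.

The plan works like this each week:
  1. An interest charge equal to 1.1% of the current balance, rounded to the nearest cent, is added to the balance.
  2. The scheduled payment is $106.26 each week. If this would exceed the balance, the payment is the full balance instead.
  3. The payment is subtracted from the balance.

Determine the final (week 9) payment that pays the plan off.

# | Opening | Interest | Payment | End bal
1 | $854.67 | $9.40 | $106.26 | $757.81
2 | $757.81 | $8.34 | $106.26 | $659.89
3 | $659.89 | $7.26 | $106.26 | $560.89
4 | $560.89 | $6.17 | $106.26 | $460.80
5 | $460.80 | $5.07 | $106.26 | $359.61
6 | $359.61 | $3.96 | $106.26 | $257.31
7 | $257.31 | $2.83 | $106.26 | $153.88
8 | $153.88 | $1.69 | $106.26 | $49.31
9 | $49.31 | $0.54 | $49.85 | $0.00

$49.85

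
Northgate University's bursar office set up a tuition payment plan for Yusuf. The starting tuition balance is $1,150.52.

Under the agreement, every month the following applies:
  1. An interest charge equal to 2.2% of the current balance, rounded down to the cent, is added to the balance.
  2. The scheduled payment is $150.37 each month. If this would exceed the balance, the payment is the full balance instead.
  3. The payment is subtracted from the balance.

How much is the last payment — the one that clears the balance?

# | Opening | Interest | Payment | End bal
1 | $1,150.52 | $25.31 | $150.37 | $1,025.46
2 | $1,025.46 | $22.56 | $150.37 | $897.65
3 | $897.65 | $19.74 | $150.37 | $767.02
4 | $767.02 | $16.87 | $150.37 | $633.52
5 | $633.52 | $13.93 | $150.37 | $497.08
6 | $497.08 | $10.93 | $150.37 | $357.64
7 | $357.64 | $7.86 | $150.37 | $215.13
8 | $215.13 | $4.73 | $150.37 | $69.49
9 | $69.49 | $1.52 | $71.01 | $0.00

$71.01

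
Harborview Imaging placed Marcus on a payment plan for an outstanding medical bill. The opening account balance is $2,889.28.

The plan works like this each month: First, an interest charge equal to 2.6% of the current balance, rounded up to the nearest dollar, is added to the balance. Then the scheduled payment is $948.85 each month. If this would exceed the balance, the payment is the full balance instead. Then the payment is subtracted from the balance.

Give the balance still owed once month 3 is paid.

$201.73

# | Opening | Interest | Payment | End bal
1 | $2,889.28 | $76.00 | $948.85 | $2,016.43
2 | $2,016.43 | $53.00 | $948.85 | $1,120.58
3 | $1,120.58 | $30.00 | $948.85 | $201.73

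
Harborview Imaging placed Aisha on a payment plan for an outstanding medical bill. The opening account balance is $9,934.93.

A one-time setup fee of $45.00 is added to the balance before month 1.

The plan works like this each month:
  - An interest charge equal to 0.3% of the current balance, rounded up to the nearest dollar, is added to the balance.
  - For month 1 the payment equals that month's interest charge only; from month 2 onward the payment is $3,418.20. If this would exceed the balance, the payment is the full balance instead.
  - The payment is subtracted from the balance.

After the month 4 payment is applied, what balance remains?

$0.00

Month 1: opening $9,979.93; interest $30.00 → $10,009.93; payment $30.00; balance $9,979.93
Month 2: opening $9,979.93; interest $30.00 → $10,009.93; payment $3,418.20; balance $6,591.73
Month 3: opening $6,591.73; interest $20.00 → $6,611.73; payment $3,418.20; balance $3,193.53
Month 4: opening $3,193.53; interest $10.00 → $3,203.53; payment $3,203.53; balance $0.00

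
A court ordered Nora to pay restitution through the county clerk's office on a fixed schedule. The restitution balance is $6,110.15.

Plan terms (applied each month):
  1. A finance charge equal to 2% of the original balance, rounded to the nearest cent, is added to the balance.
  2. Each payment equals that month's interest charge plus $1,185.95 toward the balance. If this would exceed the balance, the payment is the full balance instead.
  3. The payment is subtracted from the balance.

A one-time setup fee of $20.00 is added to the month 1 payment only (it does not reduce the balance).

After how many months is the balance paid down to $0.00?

6

Month 1: $6,110.15 +$122.20 interest = $6,232.35; pay $1,308.15 (+ $20.00 fee) → $4,924.20
Month 2: $4,924.20 +$122.20 interest = $5,046.40; pay $1,308.15 → $3,738.25
Month 3: $3,738.25 +$122.20 interest = $3,860.45; pay $1,308.15 → $2,552.30
Month 4: $2,552.30 +$122.20 interest = $2,674.50; pay $1,308.15 → $1,366.35
Month 5: $1,366.35 +$122.20 interest = $1,488.55; pay $1,308.15 → $180.40
Month 6: $180.40 +$122.20 interest = $302.60; pay $302.60 → $0.00
Balance reaches $0.00 in month 6.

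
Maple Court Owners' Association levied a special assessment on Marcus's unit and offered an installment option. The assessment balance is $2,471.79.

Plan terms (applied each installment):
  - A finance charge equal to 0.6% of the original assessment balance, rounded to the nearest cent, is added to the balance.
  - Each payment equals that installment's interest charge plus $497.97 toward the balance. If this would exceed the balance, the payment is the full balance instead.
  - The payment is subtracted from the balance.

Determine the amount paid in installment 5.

Installment 1: opening $2,471.79; interest $14.83 → $2,486.62; payment $512.80; balance $1,973.82
Installment 2: opening $1,973.82; interest $14.83 → $1,988.65; payment $512.80; balance $1,475.85
Installment 3: opening $1,475.85; interest $14.83 → $1,490.68; payment $512.80; balance $977.88
Installment 4: opening $977.88; interest $14.83 → $992.71; payment $512.80; balance $479.91
Installment 5: opening $479.91; interest $14.83 → $494.74; payment $494.74; balance $0.00

$494.74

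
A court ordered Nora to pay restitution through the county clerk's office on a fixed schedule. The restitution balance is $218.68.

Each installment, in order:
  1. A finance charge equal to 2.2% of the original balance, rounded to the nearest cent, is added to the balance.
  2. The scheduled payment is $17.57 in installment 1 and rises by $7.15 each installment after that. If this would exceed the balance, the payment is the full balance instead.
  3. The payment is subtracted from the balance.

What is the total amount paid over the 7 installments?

$252.35

Installment 1: opening $218.68; interest $4.81 → $223.49; payment $17.57; balance $205.92
Installment 2: opening $205.92; interest $4.81 → $210.73; payment $24.72; balance $186.01
Installment 3: opening $186.01; interest $4.81 → $190.82; payment $31.87; balance $158.95
Installment 4: opening $158.95; interest $4.81 → $163.76; payment $39.02; balance $124.74
Installment 5: opening $124.74; interest $4.81 → $129.55; payment $46.17; balance $83.38
Installment 6: opening $83.38; interest $4.81 → $88.19; payment $53.32; balance $34.87
Installment 7: opening $34.87; interest $4.81 → $39.68; payment $39.68; balance $0.00
Total paid: $252.35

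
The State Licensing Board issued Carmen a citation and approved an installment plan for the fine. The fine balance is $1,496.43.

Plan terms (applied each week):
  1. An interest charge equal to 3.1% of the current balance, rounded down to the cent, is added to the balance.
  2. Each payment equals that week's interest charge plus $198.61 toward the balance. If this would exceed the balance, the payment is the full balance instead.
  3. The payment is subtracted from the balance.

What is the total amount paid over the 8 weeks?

Week 1: $1,496.43 +$46.38 interest = $1,542.81; pay $244.99 → $1,297.82
Week 2: $1,297.82 +$40.23 interest = $1,338.05; pay $238.84 → $1,099.21
Week 3: $1,099.21 +$34.07 interest = $1,133.28; pay $232.68 → $900.60
Week 4: $900.60 +$27.91 interest = $928.51; pay $226.52 → $701.99
Week 5: $701.99 +$21.76 interest = $723.75; pay $220.37 → $503.38
Week 6: $503.38 +$15.60 interest = $518.98; pay $214.21 → $304.77
Week 7: $304.77 +$9.44 interest = $314.21; pay $208.05 → $106.16
Week 8: $106.16 +$3.29 interest = $109.45; pay $109.45 → $0.00
Total paid: $1,695.11

$1,695.11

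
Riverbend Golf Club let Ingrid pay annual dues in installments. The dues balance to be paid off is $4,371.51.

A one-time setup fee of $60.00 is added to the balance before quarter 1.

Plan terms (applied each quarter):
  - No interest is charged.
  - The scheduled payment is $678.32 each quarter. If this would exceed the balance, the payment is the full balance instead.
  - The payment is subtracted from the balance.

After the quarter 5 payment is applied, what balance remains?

Quarter 1: $4,431.51 − $678.32 → $3,753.19
Quarter 2: $3,753.19 − $678.32 → $3,074.87
Quarter 3: $3,074.87 − $678.32 → $2,396.55
Quarter 4: $2,396.55 − $678.32 → $1,718.23
Quarter 5: $1,718.23 − $678.32 → $1,039.91

$1,039.91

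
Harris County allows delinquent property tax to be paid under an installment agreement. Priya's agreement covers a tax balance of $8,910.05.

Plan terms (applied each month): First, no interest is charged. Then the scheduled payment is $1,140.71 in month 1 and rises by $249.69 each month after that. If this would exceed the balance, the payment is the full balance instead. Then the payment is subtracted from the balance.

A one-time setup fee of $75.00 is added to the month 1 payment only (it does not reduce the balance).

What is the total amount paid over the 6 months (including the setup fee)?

$8,985.05

Month 1: $8,910.05 − $1,140.71 (+ $75.00 fee) → $7,769.34
Month 2: $7,769.34 − $1,390.40 → $6,378.94
Month 3: $6,378.94 − $1,640.09 → $4,738.85
Month 4: $4,738.85 − $1,889.78 → $2,849.07
Month 5: $2,849.07 − $2,139.47 → $709.60
Month 6: $709.60 − $709.60 → $0.00
Total paid: $8,985.05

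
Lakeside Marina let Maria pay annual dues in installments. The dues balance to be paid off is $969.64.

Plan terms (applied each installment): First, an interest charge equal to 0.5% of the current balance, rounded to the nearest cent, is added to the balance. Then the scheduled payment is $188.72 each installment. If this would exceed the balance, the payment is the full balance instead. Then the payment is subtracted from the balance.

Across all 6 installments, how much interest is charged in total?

# | Opening | Interest | Payment | End bal
1 | $969.64 | $4.85 | $188.72 | $785.77
2 | $785.77 | $3.93 | $188.72 | $600.98
3 | $600.98 | $3.00 | $188.72 | $415.26
4 | $415.26 | $2.08 | $188.72 | $228.62
5 | $228.62 | $1.14 | $188.72 | $41.04
6 | $41.04 | $0.21 | $41.25 | $0.00
Total interest: $4.85 + $3.93 + $3.00 + $2.08 + $1.14 + $0.21 = $15.21

$15.21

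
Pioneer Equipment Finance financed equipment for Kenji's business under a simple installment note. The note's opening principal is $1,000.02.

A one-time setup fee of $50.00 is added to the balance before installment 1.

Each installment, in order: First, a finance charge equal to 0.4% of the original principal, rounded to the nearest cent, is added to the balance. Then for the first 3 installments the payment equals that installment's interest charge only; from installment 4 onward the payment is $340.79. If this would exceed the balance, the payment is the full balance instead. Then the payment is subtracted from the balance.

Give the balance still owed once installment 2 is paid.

Installment 1: opening $1,050.02; interest $4.00 → $1,054.02; payment $4.00; balance $1,050.02
Installment 2: opening $1,050.02; interest $4.00 → $1,054.02; payment $4.00; balance $1,050.02

$1,050.02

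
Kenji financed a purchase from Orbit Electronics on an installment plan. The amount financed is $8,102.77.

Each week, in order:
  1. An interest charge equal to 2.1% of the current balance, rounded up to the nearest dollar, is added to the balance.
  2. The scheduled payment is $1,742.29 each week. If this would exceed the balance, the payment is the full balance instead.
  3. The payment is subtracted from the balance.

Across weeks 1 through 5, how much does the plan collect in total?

Week 1: opening $8,102.77; interest $171.00 → $8,273.77; payment $1,742.29; balance $6,531.48
Week 2: opening $6,531.48; interest $138.00 → $6,669.48; payment $1,742.29; balance $4,927.19
Week 3: opening $4,927.19; interest $104.00 → $5,031.19; payment $1,742.29; balance $3,288.90
Week 4: opening $3,288.90; interest $70.00 → $3,358.90; payment $1,742.29; balance $1,616.61
Week 5: opening $1,616.61; interest $34.00 → $1,650.61; payment $1,650.61; balance $0.00
Total paid: $8,619.77

$8,619.77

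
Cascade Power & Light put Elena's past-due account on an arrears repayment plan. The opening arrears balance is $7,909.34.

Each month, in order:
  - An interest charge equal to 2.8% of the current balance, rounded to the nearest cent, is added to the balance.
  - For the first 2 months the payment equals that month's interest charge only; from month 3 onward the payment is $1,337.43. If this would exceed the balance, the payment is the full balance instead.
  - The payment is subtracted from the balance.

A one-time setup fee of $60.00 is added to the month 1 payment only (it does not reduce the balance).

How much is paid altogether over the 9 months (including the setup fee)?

Month 1: opening $7,909.34; interest $221.46 → $8,130.80; payment $221.46 (+ $60.00 fee); balance $7,909.34
Month 2: opening $7,909.34; interest $221.46 → $8,130.80; payment $221.46; balance $7,909.34
Month 3: opening $7,909.34; interest $221.46 → $8,130.80; payment $1,337.43; balance $6,793.37
Month 4: opening $6,793.37; interest $190.21 → $6,983.58; payment $1,337.43; balance $5,646.15
Month 5: opening $5,646.15; interest $158.09 → $5,804.24; payment $1,337.43; balance $4,466.81
Month 6: opening $4,466.81; interest $125.07 → $4,591.88; payment $1,337.43; balance $3,254.45
Month 7: opening $3,254.45; interest $91.12 → $3,345.57; payment $1,337.43; balance $2,008.14
Month 8: opening $2,008.14; interest $56.23 → $2,064.37; payment $1,337.43; balance $726.94
Month 9: opening $726.94; interest $20.35 → $747.29; payment $747.29; balance $0.00
Total paid: $9,274.79

$9,274.79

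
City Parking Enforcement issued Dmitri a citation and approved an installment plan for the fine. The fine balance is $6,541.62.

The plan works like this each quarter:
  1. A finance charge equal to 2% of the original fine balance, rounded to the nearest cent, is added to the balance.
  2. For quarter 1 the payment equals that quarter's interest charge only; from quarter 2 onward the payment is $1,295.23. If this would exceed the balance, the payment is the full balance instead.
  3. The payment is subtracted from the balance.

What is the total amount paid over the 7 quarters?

$7,457.43

# | Opening | Interest | Payment | End bal
1 | $6,541.62 | $130.83 | $130.83 | $6,541.62
2 | $6,541.62 | $130.83 | $1,295.23 | $5,377.22
3 | $5,377.22 | $130.83 | $1,295.23 | $4,212.82
4 | $4,212.82 | $130.83 | $1,295.23 | $3,048.42
5 | $3,048.42 | $130.83 | $1,295.23 | $1,884.02
6 | $1,884.02 | $130.83 | $1,295.23 | $719.62
7 | $719.62 | $130.83 | $850.45 | $0.00
Total paid: $7,457.43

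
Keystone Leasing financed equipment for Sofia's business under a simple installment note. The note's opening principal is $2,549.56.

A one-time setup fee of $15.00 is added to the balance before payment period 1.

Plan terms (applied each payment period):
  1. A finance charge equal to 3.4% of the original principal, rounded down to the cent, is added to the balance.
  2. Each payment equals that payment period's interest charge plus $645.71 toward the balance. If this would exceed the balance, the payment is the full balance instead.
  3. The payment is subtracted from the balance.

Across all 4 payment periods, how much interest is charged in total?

# | Opening | Interest | Payment | End bal
1 | $2,564.56 | $86.68 | $732.39 | $1,918.85
2 | $1,918.85 | $86.68 | $732.39 | $1,273.14
3 | $1,273.14 | $86.68 | $732.39 | $627.43
4 | $627.43 | $86.68 | $714.11 | $0.00
Total interest: $86.68 + $86.68 + $86.68 + $86.68 = $346.72

$346.72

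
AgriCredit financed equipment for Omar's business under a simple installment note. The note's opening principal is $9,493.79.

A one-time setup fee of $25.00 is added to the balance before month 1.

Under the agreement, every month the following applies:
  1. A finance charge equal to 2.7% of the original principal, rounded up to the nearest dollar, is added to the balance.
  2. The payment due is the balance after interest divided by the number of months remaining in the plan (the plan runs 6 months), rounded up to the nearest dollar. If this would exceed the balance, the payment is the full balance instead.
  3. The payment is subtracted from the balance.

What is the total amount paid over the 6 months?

Month 1: opening $9,518.79; interest $257.00 → $9,775.79; payment $1,630.00; balance $8,145.79
Month 2: opening $8,145.79; interest $257.00 → $8,402.79; payment $1,681.00; balance $6,721.79
Month 3: opening $6,721.79; interest $257.00 → $6,978.79; payment $1,745.00; balance $5,233.79
Month 4: opening $5,233.79; interest $257.00 → $5,490.79; payment $1,831.00; balance $3,659.79
Month 5: opening $3,659.79; interest $257.00 → $3,916.79; payment $1,959.00; balance $1,957.79
Month 6: opening $1,957.79; interest $257.00 → $2,214.79; payment $2,214.79; balance $0.00
Total paid: $11,060.79

$11,060.79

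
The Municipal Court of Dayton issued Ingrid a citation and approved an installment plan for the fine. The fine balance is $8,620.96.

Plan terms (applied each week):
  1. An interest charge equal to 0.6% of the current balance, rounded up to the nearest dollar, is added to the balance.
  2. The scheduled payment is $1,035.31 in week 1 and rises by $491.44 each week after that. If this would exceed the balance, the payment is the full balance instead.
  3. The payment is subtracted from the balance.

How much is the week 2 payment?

Week 1: opening $8,620.96; interest $52.00 → $8,672.96; payment $1,035.31; balance $7,637.65
Week 2: opening $7,637.65; interest $46.00 → $7,683.65; payment $1,526.75; balance $6,156.90

$1,526.75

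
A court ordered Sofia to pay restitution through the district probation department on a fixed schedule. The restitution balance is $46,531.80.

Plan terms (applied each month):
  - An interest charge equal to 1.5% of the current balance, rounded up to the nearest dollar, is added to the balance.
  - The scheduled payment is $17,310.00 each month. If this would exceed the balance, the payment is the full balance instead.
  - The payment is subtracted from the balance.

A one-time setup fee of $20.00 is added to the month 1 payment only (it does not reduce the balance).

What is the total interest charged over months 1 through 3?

Month 1: $46,531.80 +$698.00 interest = $47,229.80; pay $17,310.00 (+ $20.00 fee) → $29,919.80
Month 2: $29,919.80 +$449.00 interest = $30,368.80; pay $17,310.00 → $13,058.80
Month 3: $13,058.80 +$196.00 interest = $13,254.80; pay $13,254.80 → $0.00
Total interest: $698.00 + $449.00 + $196.00 = $1,343.00

$1,343.00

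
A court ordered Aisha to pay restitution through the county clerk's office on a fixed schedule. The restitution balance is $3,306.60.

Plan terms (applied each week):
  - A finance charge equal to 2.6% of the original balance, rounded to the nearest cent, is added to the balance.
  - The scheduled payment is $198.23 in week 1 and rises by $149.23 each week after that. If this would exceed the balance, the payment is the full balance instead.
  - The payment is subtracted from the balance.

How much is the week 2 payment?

$347.46

Week 1: opening $3,306.60; interest $85.97 → $3,392.57; payment $198.23; balance $3,194.34
Week 2: opening $3,194.34; interest $85.97 → $3,280.31; payment $347.46; balance $2,932.85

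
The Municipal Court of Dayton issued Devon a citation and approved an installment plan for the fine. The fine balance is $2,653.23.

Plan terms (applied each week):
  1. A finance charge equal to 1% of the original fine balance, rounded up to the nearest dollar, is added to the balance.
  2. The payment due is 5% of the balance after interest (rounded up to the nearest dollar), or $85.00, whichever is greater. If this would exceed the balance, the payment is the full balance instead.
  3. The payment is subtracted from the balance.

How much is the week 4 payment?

$119.00

Week 1: $2,653.23 +$27.00 interest = $2,680.23; pay $135.00 → $2,545.23
Week 2: $2,545.23 +$27.00 interest = $2,572.23; pay $129.00 → $2,443.23
Week 3: $2,443.23 +$27.00 interest = $2,470.23; pay $124.00 → $2,346.23
Week 4: $2,346.23 +$27.00 interest = $2,373.23; pay $119.00 → $2,254.23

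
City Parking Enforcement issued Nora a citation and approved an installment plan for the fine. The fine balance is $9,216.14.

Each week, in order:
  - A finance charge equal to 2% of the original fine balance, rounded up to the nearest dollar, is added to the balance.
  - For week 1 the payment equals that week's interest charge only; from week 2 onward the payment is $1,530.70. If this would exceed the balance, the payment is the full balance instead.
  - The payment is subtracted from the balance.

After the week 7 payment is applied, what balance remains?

$1,141.94

# | Opening | Interest | Payment | End bal
1 | $9,216.14 | $185.00 | $185.00 | $9,216.14
2 | $9,216.14 | $185.00 | $1,530.70 | $7,870.44
3 | $7,870.44 | $185.00 | $1,530.70 | $6,524.74
4 | $6,524.74 | $185.00 | $1,530.70 | $5,179.04
5 | $5,179.04 | $185.00 | $1,530.70 | $3,833.34
6 | $3,833.34 | $185.00 | $1,530.70 | $2,487.64
7 | $2,487.64 | $185.00 | $1,530.70 | $1,141.94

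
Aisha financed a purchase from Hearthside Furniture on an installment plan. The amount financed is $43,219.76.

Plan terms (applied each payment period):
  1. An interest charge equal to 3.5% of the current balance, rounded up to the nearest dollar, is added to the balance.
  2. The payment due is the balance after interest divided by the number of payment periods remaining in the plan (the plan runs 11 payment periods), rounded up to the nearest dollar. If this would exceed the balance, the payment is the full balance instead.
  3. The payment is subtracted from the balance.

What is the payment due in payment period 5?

Payment period 1: $43,219.76 +$1,513.00 interest = $44,732.76; pay $4,067.00 → $40,665.76
Payment period 2: $40,665.76 +$1,424.00 interest = $42,089.76; pay $4,209.00 → $37,880.76
Payment period 3: $37,880.76 +$1,326.00 interest = $39,206.76; pay $4,357.00 → $34,849.76
Payment period 4: $34,849.76 +$1,220.00 interest = $36,069.76; pay $4,509.00 → $31,560.76
Payment period 5: $31,560.76 +$1,105.00 interest = $32,665.76; pay $4,667.00 → $27,998.76

$4,667.00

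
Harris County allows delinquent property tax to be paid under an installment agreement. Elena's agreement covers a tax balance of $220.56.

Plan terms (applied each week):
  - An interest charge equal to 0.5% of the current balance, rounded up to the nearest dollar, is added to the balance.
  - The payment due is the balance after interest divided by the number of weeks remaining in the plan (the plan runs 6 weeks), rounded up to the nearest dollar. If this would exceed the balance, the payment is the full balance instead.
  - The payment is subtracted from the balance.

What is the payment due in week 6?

# | Opening | Interest | Payment | End bal
1 | $220.56 | $2.00 | $38.00 | $184.56
2 | $184.56 | $1.00 | $38.00 | $147.56
3 | $147.56 | $1.00 | $38.00 | $110.56
4 | $110.56 | $1.00 | $38.00 | $73.56
5 | $73.56 | $1.00 | $38.00 | $36.56
6 | $36.56 | $1.00 | $37.56 | $0.00

$37.56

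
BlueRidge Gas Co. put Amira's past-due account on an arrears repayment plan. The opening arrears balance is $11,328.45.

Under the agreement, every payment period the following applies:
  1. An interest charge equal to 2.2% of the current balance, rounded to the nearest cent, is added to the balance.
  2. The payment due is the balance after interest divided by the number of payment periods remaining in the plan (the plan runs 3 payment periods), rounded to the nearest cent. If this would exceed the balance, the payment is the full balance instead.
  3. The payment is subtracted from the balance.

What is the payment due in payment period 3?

$4,030.90

Payment period 1: opening $11,328.45; interest $249.23 → $11,577.68; payment $3,859.23; balance $7,718.45
Payment period 2: opening $7,718.45; interest $169.81 → $7,888.26; payment $3,944.13; balance $3,944.13
Payment period 3: opening $3,944.13; interest $86.77 → $4,030.90; payment $4,030.90; balance $0.00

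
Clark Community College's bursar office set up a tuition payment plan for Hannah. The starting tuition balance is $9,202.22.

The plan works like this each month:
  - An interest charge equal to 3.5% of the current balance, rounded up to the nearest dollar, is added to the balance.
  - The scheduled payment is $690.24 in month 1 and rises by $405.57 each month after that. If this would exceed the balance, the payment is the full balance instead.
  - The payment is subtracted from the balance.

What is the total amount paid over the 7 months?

$10,660.22

# | Opening | Interest | Payment | End bal
1 | $9,202.22 | $323.00 | $690.24 | $8,834.98
2 | $8,834.98 | $310.00 | $1,095.81 | $8,049.17
3 | $8,049.17 | $282.00 | $1,501.38 | $6,829.79
4 | $6,829.79 | $240.00 | $1,906.95 | $5,162.84
5 | $5,162.84 | $181.00 | $2,312.52 | $3,031.32
6 | $3,031.32 | $107.00 | $2,718.09 | $420.23
7 | $420.23 | $15.00 | $435.23 | $0.00
Total paid: $10,660.22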